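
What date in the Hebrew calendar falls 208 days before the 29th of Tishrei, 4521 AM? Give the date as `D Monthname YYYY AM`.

The starting date is JDN 1998934; 1998934 − 208 = 1998726.
JDN 1998726 corresponds to 27 Adar II 4520 AM.

27 Adar II 4520 AM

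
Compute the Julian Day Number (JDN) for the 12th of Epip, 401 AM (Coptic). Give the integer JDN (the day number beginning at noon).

1971441

Equivalently 9 July 685 (proleptic Gregorian).
JDN 2451545 is 1 January 2000 CE (Gregorian); the target day is −480104 days from there, so JDN = 1971441.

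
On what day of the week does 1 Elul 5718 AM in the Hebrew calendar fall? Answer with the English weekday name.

Equivalently 17 August 1958 Gregorian, JDN 2436433.
2436433 ≡ 6 (mod 7); counting from Monday = 0 gives Sunday.

Sunday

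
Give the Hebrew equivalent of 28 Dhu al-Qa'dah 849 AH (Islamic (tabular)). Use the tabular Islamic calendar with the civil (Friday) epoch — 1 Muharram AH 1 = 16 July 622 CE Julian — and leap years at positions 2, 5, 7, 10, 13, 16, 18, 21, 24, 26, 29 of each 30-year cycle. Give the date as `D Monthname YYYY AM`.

The source date corresponds to 6 March 1446 in the proleptic Gregorian calendar (JDN 2249265).
That day falls on 28 Adar I 5206 AM in the Hebrew calendar.

28 Adar I 5206 AM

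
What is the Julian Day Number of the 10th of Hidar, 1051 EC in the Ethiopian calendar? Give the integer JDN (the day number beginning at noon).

2107802

In the proleptic Gregorian calendar the same day is 12 November 1058.
JDN 2451545 is 1 January 2000 CE (Gregorian); the target day is −343743 days from there, so JDN = 2107802.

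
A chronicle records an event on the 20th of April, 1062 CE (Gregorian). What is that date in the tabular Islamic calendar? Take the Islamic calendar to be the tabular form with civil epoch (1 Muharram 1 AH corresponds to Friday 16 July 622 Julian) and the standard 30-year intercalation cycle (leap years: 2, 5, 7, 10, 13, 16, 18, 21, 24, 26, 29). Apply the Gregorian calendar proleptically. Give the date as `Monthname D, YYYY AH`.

Both dates share Julian Day Number 2109057; in the tabular Islamic calendar that is 1 Rabi' al-Thani 454 AH.

Rabi' al-Thani 1, 454 AH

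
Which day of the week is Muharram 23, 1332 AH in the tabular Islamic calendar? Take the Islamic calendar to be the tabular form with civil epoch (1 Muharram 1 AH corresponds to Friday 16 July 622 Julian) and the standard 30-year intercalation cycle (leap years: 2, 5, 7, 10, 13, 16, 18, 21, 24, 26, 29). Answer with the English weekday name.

Equivalently 22 December 1913 Gregorian, JDN 2420124.
2420124 ≡ 0 (mod 7); counting from Monday = 0 gives Monday.

Monday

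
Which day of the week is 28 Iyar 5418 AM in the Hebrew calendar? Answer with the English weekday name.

Friday

In the Gregorian calendar this is 31 May 1658 (JDN 2326783).
Since JDN mod 7 = 4 (0 = Monday), the day is Friday.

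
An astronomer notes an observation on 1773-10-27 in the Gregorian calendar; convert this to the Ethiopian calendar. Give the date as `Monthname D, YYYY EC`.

Julian Day Number of the source date = 2368935.
Converting JDN 2368935 to the Ethiopian calendar gives 19 Tikimt 1766 EC.

Tikimt 19, 1766 EC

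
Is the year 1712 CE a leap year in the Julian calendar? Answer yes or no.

1712 mod 4 = 0, so it is a leap year in the Julian calendar.

yes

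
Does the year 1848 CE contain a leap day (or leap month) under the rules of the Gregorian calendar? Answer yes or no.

1848 is divisible by 4 and not by 100, so it is a leap year.

yes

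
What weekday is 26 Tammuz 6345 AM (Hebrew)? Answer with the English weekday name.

This is JDN 2665407 (14 July 2585 Gregorian).
2665407 ≡ 3 (mod 7); counting from Monday = 0 gives Thursday.

Thursday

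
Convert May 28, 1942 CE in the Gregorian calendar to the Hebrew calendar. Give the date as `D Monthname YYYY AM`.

Julian Day Number of the source date = 2430508.
Converting JDN 2430508 to the Hebrew calendar gives 12 Sivan 5702 AM.

12 Sivan 5702 AM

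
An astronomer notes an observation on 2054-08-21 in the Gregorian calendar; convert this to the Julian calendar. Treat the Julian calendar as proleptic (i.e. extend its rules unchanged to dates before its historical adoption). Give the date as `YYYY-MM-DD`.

2054-08-08

The Julian–Gregorian offset here is 13 days (Julian trailing).
21 August 2054 Gregorian − 13 days → 8 August 2054 Julian.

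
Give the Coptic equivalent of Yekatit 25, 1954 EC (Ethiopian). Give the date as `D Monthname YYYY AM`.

The source date corresponds to 4 March 1962 in the Gregorian calendar (JDN 2437728).
That day falls on 25 Meshir 1678 AM in the Coptic calendar.

25 Meshir 1678 AM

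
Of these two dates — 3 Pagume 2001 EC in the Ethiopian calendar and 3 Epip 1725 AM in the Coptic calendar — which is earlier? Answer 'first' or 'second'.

Converting both to JDN: 2455083 vs 2455023; the smaller is the second.

second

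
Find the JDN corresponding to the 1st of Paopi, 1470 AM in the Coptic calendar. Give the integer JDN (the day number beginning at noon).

Equivalently 9 October 1753 (Gregorian).
JDN 2400001 is 17 November 1858 CE (Gregorian), MJD 0; the target day is −38389 days from there, so JDN = 2361612.

2361612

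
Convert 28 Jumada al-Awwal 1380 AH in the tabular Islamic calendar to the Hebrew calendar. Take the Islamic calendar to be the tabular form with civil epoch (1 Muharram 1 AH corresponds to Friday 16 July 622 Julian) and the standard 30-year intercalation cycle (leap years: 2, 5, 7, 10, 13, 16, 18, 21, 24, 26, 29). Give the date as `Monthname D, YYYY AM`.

Cheshvan 28, 5721 AM

The source date corresponds to 18 November 1960 in the Gregorian calendar (JDN 2437257).
That day falls on 28 Cheshvan 5721 AM in the Hebrew calendar.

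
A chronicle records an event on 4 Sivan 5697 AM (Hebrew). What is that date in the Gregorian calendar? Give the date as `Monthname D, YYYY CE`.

Julian Day Number of the source date = 2428668.
Converting JDN 2428668 to the Gregorian calendar gives 14 May 1937 CE.

May 14, 1937 CE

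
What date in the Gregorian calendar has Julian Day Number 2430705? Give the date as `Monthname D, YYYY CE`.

December 11, 1942 CE

JDN 2451545 is 1 Jan 2000; 2430705 is −20840 days from there.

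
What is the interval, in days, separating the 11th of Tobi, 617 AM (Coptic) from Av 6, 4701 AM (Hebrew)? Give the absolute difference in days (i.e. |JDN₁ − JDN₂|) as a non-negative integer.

First date → JDN 2050154; second date → JDN 2064972.
The interval is |2050154 − 2064972| = 14818 days.

14818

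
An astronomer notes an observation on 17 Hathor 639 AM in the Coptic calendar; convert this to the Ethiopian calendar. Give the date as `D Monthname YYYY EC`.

Julian Day Number of the source date = 2058135.
Converting JDN 2058135 to the Ethiopian calendar gives 17 Hidar 915 EC.

17 Hidar 915 EC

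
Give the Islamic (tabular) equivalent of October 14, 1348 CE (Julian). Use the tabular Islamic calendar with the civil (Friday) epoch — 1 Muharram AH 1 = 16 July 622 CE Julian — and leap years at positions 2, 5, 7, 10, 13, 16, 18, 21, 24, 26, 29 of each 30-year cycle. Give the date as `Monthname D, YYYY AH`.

Rajab 20, 749 AH

The source date corresponds to 22 October 1348 in the proleptic Gregorian calendar (JDN 2213702).
That day falls on 20 Rajab 749 AH in the tabular Islamic calendar.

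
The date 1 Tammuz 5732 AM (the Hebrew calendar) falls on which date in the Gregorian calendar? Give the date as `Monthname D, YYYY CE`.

Julian Day Number of the source date = 2441482.
Converting JDN 2441482 to the Gregorian calendar gives 13 June 1972 CE.

June 13, 1972 CE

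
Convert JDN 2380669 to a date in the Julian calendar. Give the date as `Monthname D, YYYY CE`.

JDN 2380669 is 13 December 1805 in the Gregorian calendar.
In the Julian calendar that day is December 1, 1805 CE.

December 1, 1805 CE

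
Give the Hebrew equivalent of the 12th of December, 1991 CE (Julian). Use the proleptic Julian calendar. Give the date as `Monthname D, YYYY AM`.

Tevet 18, 5752 AM

Both dates share Julian Day Number 2448616; in the Hebrew calendar that is 18 Tevet 5752 AM.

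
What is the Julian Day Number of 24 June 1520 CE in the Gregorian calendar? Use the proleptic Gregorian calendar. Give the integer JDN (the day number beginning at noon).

2276403

JDN 2451545 is 1 January 2000 CE (Gregorian); the target day is −175142 days from there, so JDN = 2276403.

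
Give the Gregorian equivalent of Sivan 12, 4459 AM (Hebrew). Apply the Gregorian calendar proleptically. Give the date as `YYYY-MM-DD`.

Both dates share Julian Day Number 1976504; in the Gregorian calendar that is 20 May 699 CE.

0699-05-20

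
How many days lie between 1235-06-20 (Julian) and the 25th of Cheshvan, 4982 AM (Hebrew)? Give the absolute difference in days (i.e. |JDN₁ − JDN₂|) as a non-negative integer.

4969

First date → JDN 2172312; second date → JDN 2167343.
The interval is |2172312 − 2167343| = 4969 days.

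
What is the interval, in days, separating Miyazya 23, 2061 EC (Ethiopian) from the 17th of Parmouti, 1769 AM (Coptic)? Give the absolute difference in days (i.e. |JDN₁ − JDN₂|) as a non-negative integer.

JDN of the first date = 2476868.
JDN of the second date = 2471018.
|2471018 − 2476868| = 5850.

5850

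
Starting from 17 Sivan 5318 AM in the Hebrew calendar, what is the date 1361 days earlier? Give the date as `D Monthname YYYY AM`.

15 Tishrei 5315 AM

JDN of 17 Sivan 5318 AM = 2290271.
2290271 − 1361 = 2288910.
JDN 2288910 in the Hebrew calendar is 15 Tishrei 5315 AM.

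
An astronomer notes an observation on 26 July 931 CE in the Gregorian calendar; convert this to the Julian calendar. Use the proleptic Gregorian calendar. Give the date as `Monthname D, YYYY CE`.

July 21, 931 CE

For dates in this range the Gregorian date is 5 days ahead of the Julian.
26 July 931 Gregorian − 5 days → 21 July 931 Julian.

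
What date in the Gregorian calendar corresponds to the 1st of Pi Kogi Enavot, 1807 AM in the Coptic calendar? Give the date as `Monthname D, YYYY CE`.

September 6, 2091 CE

Both dates share Julian Day Number 2485031; in the Gregorian calendar that is 6 September 2091 CE.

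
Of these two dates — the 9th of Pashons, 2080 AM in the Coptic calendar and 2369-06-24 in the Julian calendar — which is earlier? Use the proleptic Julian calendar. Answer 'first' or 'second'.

first

The two dates have Julian Day Numbers 2584633 and 2586510 respectively.
Since 2584633 < 2586510, the first date comes first.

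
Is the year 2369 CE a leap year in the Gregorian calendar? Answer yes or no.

no

2369 is not divisible by 4, so it is a common year.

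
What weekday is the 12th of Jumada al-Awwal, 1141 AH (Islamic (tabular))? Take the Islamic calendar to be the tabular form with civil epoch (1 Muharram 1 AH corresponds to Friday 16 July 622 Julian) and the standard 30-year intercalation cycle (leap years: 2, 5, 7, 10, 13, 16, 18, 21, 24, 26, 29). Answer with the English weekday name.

Tuesday

Equivalently 14 December 1728 Gregorian, JDN 2352547.
2352547 ≡ 1 (mod 7); counting from Monday = 0 gives Tuesday.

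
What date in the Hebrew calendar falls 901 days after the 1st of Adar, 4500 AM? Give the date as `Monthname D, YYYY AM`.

Counting 901 days forward from JDN 1991376 reaches JDN 1992277, which is Av 15, 4502 AM.

Av 15, 4502 AM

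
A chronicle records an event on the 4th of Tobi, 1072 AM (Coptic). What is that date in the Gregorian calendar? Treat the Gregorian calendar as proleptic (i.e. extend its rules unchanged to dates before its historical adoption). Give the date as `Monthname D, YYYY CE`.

Julian Day Number of the source date = 2216336.
Converting JDN 2216336 to the Gregorian calendar gives 8 January 1356 CE.

January 8, 1356 CE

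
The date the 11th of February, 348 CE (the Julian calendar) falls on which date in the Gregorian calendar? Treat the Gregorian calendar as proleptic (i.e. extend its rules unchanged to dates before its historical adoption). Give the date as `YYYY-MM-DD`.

The Julian–Gregorian offset here is 1 day (Julian trailing).
11 February 348 Julian + 1 day → 12 February 348 Gregorian.

0348-02-12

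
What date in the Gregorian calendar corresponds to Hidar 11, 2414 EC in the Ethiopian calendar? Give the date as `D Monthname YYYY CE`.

23 November 2421 CE

Julian Day Number of the source date = 2605639.
Converting JDN 2605639 to the Gregorian calendar gives 23 November 2421 CE.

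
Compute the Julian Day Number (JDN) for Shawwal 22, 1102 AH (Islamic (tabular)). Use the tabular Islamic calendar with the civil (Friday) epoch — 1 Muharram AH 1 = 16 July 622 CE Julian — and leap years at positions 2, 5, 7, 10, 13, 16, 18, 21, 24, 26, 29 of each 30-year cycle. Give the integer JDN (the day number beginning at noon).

2338885

Equivalently 19 July 1691 (Gregorian).
JDN 2400001 is 17 November 1858 CE (Gregorian), MJD 0; the target day is −61116 days from there, so JDN = 2338885.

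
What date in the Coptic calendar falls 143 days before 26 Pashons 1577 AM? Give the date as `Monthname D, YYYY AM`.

Tobi 3, 1577 AM

JDN of 26 Pashons 1577 AM = 2400929.
2400929 − 143 = 2400786.
JDN 2400786 in the Coptic calendar is Tobi 3, 1577 AM.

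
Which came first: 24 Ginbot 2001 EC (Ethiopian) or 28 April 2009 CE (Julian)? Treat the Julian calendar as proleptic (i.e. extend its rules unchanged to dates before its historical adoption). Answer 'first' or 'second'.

The two dates have Julian Day Numbers 2454984 and 2454963 respectively.
Since 2454963 < 2454984, the second date comes first.

second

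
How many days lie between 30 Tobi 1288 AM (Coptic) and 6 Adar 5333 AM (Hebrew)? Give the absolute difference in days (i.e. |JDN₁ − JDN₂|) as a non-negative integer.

380

First date → JDN 2295256; second date → JDN 2295636.
The interval is |2295256 − 2295636| = 380 days.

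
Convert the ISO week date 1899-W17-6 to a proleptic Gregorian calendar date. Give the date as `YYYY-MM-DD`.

ISO week 1 of 1899 is the week containing the first Thursday of 1899.
Week 17, day 6 (Saturday) lands on 1899-04-29.

1899-04-29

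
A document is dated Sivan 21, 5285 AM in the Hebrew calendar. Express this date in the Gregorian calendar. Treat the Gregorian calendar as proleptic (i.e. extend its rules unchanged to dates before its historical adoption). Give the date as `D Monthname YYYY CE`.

22 June 1525 CE

Julian Day Number of the source date = 2278227.
Converting JDN 2278227 to the Gregorian calendar gives 22 June 1525 CE.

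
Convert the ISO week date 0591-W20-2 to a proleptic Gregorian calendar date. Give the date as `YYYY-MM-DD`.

0591-05-17

ISO week 1 of 591 is the week containing the first Thursday of 591.
Week 20, day 2 (Tuesday) lands on 0591-05-17.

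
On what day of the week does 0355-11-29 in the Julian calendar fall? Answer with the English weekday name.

Wednesday

This is JDN 1851054 (30 November 355 Gregorian).
Since JDN mod 7 = 2 (0 = Monday), the day is Wednesday.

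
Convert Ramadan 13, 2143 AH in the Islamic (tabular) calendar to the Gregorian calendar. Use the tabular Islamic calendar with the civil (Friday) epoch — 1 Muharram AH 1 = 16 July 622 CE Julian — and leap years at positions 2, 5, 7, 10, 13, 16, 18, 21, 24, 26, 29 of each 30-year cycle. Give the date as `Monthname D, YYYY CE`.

Both dates share Julian Day Number 2707741; in the Gregorian calendar that is 11 June 2701 CE.

June 11, 2701 CE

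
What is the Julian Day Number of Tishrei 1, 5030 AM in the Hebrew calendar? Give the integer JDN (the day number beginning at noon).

In the proleptic Gregorian calendar the same day is 5 September 1269.
JDN 2400001 is 17 November 1858 CE (Gregorian), MJD 0; the target day is −215200 days from there, so JDN = 2184801.

2184801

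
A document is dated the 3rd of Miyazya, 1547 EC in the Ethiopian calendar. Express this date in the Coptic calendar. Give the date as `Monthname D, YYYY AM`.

Julian Day Number of the source date = 2289109.
Converting JDN 2289109 to the Coptic calendar gives 3 Parmouti 1271 AM.

Parmouti 3, 1271 AM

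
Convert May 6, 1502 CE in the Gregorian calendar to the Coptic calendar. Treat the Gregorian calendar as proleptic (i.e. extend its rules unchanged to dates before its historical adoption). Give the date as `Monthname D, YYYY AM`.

Pashons 1, 1218 AM

Both dates share Julian Day Number 2269779; in the Coptic calendar that is 1 Pashons 1218 AM.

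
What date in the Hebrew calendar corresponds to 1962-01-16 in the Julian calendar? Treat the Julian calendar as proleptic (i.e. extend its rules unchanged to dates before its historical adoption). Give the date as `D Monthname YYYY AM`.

Julian Day Number of the source date = 2437694.
Converting JDN 2437694 to the Hebrew calendar gives 24 Shevat 5722 AM.

24 Shevat 5722 AM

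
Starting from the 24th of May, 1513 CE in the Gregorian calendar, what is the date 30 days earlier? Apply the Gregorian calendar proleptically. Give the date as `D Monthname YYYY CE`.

The starting date is JDN 2273815; 2273815 − 30 = 2273785.
JDN 2273785 corresponds to 24 April 1513 CE.

24 April 1513 CE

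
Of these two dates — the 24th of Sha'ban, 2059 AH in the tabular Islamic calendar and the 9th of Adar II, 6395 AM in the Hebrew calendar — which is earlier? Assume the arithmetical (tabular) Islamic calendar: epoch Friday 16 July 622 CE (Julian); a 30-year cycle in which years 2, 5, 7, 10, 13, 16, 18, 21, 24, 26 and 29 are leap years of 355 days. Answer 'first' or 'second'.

first

First date → JDN 2677957; second date → JDN 2683553.
JDN 2677957 < JDN 2683553, so the first date is earlier.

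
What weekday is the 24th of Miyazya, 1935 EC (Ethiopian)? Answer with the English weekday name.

Sunday

In the Gregorian calendar this is 2 May 1943 (JDN 2430847).
JDN 2430847 mod 7 = 6, and JDN 0 was a Monday, so this is a Sunday.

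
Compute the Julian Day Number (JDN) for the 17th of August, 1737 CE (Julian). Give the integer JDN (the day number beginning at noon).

Equivalently 28 August 1737 (Gregorian).
JDN 2299161 is 15 October 1582 CE (Gregorian); the target day is +56565 days from there, so JDN = 2355726.

2355726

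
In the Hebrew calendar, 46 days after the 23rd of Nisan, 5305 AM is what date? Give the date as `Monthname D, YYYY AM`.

Sivan 10, 5305 AM

The starting date is JDN 2285464; 2285464 + 46 = 2285510.
JDN 2285510 corresponds to Sivan 10, 5305 AM.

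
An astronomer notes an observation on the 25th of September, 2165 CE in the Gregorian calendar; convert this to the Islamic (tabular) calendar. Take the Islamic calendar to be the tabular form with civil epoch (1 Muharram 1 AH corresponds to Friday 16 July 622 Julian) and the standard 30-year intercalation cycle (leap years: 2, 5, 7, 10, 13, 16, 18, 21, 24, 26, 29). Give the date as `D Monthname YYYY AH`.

19 Rajab 1591 AH

Julian Day Number of the source date = 2512078.
Converting JDN 2512078 to the tabular Islamic calendar gives 19 Rajab 1591 AH.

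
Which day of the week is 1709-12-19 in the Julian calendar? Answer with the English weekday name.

In the Gregorian calendar this is 30 December 1709 (JDN 2345623).
JDN 2345623 mod 7 = 0, and JDN 0 was a Monday, so this is a Monday.

Monday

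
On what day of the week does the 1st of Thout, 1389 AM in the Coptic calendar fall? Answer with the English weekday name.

Thursday

In the Gregorian calendar this is 8 September 1672 (JDN 2331997).
JDN 2331997 mod 7 = 3, and JDN 0 was a Monday, so this is a Thursday.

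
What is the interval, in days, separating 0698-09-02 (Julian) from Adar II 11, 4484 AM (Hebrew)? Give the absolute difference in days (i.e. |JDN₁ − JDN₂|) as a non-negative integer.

9322

JDN of the first date = 1976247.
JDN of the second date = 1985569.
|1985569 − 1976247| = 9322.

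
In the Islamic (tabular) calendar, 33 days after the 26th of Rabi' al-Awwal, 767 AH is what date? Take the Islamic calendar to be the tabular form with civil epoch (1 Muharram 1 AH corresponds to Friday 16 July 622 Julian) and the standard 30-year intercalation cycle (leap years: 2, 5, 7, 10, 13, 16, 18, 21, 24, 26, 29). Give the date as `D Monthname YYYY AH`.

The starting date is JDN 2219969; 2219969 + 33 = 2220002.
JDN 2220002 corresponds to 29 Rabi' al-Thani 767 AH.

29 Rabi' al-Thani 767 AH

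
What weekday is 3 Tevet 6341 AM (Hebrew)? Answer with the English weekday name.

Sunday

This is JDN 2663730 (10 December 2580 Gregorian).
JDN 2663730 mod 7 = 6, and JDN 0 was a Monday, so this is a Sunday.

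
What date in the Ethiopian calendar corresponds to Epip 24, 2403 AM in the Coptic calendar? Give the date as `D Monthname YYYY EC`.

24 Hamle 2679 EC

Julian Day Number of the source date = 2702683.
Converting JDN 2702683 to the Ethiopian calendar gives 24 Hamle 2679 EC.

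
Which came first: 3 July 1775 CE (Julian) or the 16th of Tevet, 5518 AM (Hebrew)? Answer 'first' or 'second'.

second

Converting both to JDN: 2369560 vs 2363152; the smaller is the second.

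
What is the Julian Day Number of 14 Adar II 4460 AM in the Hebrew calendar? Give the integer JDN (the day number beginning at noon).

1976801

In the proleptic Gregorian calendar the same day is 13 March 700.
JDN 2299161 is 15 October 1582 CE (Gregorian); the target day is −322360 days from there, so JDN = 1976801.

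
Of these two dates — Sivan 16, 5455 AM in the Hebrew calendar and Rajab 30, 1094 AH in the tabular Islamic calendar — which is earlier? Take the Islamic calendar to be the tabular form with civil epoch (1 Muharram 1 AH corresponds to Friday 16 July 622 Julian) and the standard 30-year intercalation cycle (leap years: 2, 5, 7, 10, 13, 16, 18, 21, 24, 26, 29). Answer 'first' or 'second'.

second

First date → JDN 2340296; second date → JDN 2335969.
JDN 2335969 < JDN 2340296, so the second date is earlier.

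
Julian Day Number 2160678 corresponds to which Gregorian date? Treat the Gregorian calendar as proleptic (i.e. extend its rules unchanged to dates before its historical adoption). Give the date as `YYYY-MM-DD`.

JDN 2451545 is 1 Jan 2000; 2160678 is −290867 days from there.

1203-08-20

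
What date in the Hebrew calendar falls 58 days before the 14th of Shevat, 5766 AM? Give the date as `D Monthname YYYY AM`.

15 Kislev 5766 AM

The starting date is JDN 2453779; 2453779 − 58 = 2453721.
JDN 2453721 corresponds to 15 Kislev 5766 AM.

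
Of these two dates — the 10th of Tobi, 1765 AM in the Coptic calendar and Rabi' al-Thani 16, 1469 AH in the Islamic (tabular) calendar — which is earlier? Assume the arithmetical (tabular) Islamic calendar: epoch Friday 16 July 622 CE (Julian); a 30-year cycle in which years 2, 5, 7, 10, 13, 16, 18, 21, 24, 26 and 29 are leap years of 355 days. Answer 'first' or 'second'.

The two dates have Julian Day Numbers 2469460 and 2468754 respectively.
Since 2468754 < 2469460, the second date comes first.

second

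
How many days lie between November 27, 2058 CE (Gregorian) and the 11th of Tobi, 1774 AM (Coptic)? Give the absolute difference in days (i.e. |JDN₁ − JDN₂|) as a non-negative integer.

JDN of the first date = 2473060.
JDN of the second date = 2472748.
|2472748 − 2473060| = 312.

312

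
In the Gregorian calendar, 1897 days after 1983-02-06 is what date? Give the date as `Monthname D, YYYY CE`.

April 17, 1988 CE

Counting 1897 days forward from JDN 2445372 reaches JDN 2447269, which is April 17, 1988 CE.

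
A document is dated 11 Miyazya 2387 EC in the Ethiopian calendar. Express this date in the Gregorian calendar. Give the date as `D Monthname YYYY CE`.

Both dates share Julian Day Number 2595927; in the Gregorian calendar that is 22 April 2395 CE.

22 April 2395 CE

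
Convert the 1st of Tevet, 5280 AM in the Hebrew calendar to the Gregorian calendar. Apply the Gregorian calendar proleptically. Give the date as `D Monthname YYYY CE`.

3 December 1519 CE

Both dates share Julian Day Number 2276199; in the Gregorian calendar that is 3 December 1519 CE.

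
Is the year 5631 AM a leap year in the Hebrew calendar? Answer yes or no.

Hebrew year 5631 is year 7 of its 19-year Metonic cycle; leap years are at positions 3, 6, 8, 11, 14, 17, 19, so it is a common year (12 months).

no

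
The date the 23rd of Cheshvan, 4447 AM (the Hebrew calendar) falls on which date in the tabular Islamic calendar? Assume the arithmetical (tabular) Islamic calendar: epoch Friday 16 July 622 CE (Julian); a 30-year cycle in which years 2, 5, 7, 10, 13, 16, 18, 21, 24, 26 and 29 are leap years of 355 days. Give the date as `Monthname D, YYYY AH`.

Rabi' al-Thani 22, 67 AH

Both dates share Julian Day Number 1971938; in the tabular Islamic calendar that is 22 Rabi' al-Thani 67 AH.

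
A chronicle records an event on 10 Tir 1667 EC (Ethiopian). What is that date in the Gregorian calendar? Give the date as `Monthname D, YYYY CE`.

Julian Day Number of the source date = 2332856.
Converting JDN 2332856 to the Gregorian calendar gives 15 January 1675 CE.

January 15, 1675 CE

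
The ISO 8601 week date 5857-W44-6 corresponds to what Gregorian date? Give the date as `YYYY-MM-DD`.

ISO week 1 of 5857 is the week containing the first Thursday of 5857.
Week 44, day 6 (Saturday) lands on 5857-10-31.

5857-10-31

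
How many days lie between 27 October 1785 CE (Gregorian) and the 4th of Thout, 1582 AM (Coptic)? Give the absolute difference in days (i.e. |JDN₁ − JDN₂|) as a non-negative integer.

JDN of the first date = 2373318.
JDN of the second date = 2402493.
|2402493 − 2373318| = 29175.

29175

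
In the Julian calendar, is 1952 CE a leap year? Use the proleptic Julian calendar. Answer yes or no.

yes

1952 mod 4 = 0, so it is a leap year in the Julian calendar.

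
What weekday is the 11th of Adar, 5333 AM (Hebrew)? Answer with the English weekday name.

Saturday

In the proleptic Gregorian calendar this is 24 February 1573 (JDN 2295641).
Since JDN mod 7 = 5 (0 = Monday), the day is Saturday.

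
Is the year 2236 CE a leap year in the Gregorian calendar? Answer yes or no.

2236 is divisible by 4 and not by 100, so it is a leap year.

yes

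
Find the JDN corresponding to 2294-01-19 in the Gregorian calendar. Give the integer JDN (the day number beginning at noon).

JDN 2299161 is 15 October 1582 CE (Gregorian); the target day is +259784 days from there, so JDN = 2558945.

2558945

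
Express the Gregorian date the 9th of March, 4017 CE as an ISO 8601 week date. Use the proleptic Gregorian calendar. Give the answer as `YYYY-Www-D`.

4017-W10-4

The weekday is Thursday (ISO weekday 4).
That Thursday belongs to ISO week 10 of ISO year 4017.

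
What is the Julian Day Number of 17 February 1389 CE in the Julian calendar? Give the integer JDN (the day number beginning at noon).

Equivalently 25 February 1389 (proleptic Gregorian).
JDN 2451545 is 1 January 2000 CE (Gregorian); the target day is −223107 days from there, so JDN = 2228438.

2228438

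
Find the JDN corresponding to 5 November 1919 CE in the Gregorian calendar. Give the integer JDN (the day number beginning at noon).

JDN 2400001 is 17 November 1858 CE (Gregorian), MJD 0; the target day is +22267 days from there, so JDN = 2422268.

2422268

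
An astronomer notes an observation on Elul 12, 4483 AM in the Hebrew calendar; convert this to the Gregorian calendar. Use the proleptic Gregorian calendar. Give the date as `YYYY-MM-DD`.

0723-08-23

Julian Day Number of the source date = 1985364.
Converting JDN 1985364 to the Gregorian calendar gives 23 August 723 CE.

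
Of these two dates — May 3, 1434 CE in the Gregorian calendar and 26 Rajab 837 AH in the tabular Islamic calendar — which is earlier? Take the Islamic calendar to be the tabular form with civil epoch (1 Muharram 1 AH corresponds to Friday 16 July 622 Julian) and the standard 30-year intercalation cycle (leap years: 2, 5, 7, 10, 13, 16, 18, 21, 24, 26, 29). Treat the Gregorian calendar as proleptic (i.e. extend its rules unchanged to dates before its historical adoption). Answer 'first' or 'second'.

First date → JDN 2244940; second date → JDN 2244893.
JDN 2244893 < JDN 2244940, so the second date is earlier.

second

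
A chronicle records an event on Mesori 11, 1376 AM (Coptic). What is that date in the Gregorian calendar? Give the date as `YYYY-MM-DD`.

1660-08-14

Both dates share Julian Day Number 2327589; in the Gregorian calendar that is 14 August 1660 CE.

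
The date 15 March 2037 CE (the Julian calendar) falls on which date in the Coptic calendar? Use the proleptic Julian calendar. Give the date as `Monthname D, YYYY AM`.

Paremhat 19, 1753 AM

The source date corresponds to 28 March 2037 in the Gregorian calendar (JDN 2465146).
That day falls on 19 Paremhat 1753 AM in the Coptic calendar.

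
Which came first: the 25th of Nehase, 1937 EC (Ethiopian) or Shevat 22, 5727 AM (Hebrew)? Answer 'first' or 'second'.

first

The two dates have Julian Day Numbers 2431699 and 2439524 respectively.
Since 2431699 < 2439524, the first date comes first.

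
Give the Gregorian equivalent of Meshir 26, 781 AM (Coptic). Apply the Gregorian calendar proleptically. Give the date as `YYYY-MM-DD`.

1065-02-26

Both dates share Julian Day Number 2110100; in the Gregorian calendar that is 26 February 1065 CE.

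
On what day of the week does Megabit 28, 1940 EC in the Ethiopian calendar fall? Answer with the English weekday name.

This is JDN 2432648 (6 April 1948 Gregorian).
2432648 ≡ 1 (mod 7); counting from Monday = 0 gives Tuesday.

Tuesday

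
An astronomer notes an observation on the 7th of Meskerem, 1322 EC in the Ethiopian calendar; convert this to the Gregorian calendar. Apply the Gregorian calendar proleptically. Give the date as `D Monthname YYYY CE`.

Julian Day Number of the source date = 2206722.
Converting JDN 2206722 to the Gregorian calendar gives 12 September 1329 CE.

12 September 1329 CE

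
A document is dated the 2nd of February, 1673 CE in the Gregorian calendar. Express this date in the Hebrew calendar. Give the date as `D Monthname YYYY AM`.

16 Shevat 5433 AM

Both dates share Julian Day Number 2332144; in the Hebrew calendar that is 16 Shevat 5433 AM.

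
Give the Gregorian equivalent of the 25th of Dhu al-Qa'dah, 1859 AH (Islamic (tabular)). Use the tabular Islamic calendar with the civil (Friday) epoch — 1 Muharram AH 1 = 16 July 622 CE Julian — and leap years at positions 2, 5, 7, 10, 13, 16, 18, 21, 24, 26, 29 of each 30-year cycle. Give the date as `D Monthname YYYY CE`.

Julian Day Number of the source date = 2607172.
Converting JDN 2607172 to the Gregorian calendar gives 3 February 2426 CE.

3 February 2426 CE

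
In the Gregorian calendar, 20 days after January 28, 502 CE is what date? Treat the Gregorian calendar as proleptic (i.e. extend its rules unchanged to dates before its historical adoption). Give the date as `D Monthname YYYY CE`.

Counting 20 days forward from JDN 1904439 reaches JDN 1904459, which is 17 February 502 CE.

17 February 502 CE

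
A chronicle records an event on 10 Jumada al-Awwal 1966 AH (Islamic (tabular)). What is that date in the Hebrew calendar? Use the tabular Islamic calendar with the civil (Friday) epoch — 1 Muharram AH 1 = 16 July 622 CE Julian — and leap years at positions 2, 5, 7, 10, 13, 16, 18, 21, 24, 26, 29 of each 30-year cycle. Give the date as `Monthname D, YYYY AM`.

Both dates share Julian Day Number 2644897; in the Hebrew calendar that is 8 Iyar 6289 AM.

Iyar 8, 6289 AM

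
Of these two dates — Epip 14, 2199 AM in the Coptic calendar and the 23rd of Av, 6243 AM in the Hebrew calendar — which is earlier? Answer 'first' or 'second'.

first

Converting both to JDN: 2628162 vs 2628195; the smaller is the first.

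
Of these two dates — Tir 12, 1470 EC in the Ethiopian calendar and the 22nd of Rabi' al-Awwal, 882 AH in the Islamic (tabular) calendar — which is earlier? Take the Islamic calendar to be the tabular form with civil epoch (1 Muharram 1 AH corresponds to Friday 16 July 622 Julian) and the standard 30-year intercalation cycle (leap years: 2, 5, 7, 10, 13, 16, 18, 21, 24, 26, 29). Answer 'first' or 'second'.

second

First date → JDN 2260904; second date → JDN 2260717.
JDN 2260717 < JDN 2260904, so the second date is earlier.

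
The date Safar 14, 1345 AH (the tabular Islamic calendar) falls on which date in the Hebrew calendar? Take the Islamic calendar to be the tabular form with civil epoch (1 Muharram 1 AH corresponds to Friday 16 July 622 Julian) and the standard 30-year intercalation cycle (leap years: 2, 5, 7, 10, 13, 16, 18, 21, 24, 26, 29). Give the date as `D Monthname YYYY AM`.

The source date corresponds to 24 August 1926 in the Gregorian calendar (JDN 2424752).
That day falls on 14 Elul 5686 AM in the Hebrew calendar.

14 Elul 5686 AM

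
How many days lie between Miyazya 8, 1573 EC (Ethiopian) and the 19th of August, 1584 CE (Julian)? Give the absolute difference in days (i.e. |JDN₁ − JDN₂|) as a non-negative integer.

1234

JDN of the first date = 2298611.
JDN of the second date = 2299845.
|2299845 − 2298611| = 1234.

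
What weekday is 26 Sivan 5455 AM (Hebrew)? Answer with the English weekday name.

In the Gregorian calendar this is 9 June 1695 (JDN 2340306).
Since JDN mod 7 = 3 (0 = Monday), the day is Thursday.

Thursday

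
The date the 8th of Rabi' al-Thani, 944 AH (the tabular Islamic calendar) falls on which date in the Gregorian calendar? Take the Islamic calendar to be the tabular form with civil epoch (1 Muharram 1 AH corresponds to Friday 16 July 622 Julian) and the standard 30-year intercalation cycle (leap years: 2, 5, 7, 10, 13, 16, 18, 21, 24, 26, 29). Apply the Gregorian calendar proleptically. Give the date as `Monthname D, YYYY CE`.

Both dates share Julian Day Number 2282704; in the Gregorian calendar that is 24 September 1537 CE.

September 24, 1537 CE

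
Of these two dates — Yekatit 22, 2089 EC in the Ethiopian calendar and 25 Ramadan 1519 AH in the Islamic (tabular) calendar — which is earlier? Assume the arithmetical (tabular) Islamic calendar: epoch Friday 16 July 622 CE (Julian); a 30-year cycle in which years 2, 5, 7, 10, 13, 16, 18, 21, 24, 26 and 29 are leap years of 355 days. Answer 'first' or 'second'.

Converting both to JDN: 2487034 vs 2486629; the smaller is the second.

second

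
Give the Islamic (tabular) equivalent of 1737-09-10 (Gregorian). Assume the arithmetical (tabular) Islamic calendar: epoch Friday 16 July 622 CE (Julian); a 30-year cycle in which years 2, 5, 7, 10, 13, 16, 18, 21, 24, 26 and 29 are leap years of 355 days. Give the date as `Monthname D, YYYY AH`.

Jumada al-Awwal 15, 1150 AH

Julian Day Number of the source date = 2355739.
Converting JDN 2355739 to the tabular Islamic calendar gives 15 Jumada al-Awwal 1150 AH.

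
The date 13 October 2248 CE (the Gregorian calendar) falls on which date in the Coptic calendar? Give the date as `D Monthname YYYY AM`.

1 Paopi 1965 AM

Both dates share Julian Day Number 2542411; in the Coptic calendar that is 1 Paopi 1965 AM.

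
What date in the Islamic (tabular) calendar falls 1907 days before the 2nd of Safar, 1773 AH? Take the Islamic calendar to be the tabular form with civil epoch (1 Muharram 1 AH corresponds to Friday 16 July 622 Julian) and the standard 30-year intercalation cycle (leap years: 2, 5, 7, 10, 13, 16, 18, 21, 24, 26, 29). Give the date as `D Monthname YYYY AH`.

Counting 1907 days back from JDN 2576409 reaches JDN 2574502, which is 15 Ramadan 1767 AH.

15 Ramadan 1767 AH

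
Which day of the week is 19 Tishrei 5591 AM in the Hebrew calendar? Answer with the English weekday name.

Wednesday

Equivalently 6 October 1830 Gregorian, JDN 2389732.
JDN 2389732 mod 7 = 2, and JDN 0 was a Monday, so this is a Wednesday.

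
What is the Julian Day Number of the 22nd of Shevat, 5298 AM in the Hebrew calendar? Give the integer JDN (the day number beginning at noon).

Equivalently 2 February 1538 (proleptic Gregorian).
JDN 2451545 is 1 January 2000 CE (Gregorian); the target day is −168710 days from there, so JDN = 2282835.

2282835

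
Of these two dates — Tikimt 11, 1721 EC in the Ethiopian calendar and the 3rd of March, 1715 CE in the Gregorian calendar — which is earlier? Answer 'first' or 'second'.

The two dates have Julian Day Numbers 2352491 and 2347512 respectively.
Since 2347512 < 2352491, the second date comes first.

second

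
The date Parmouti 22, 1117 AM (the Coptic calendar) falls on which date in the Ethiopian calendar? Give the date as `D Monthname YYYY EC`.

22 Miyazya 1393 EC

Both dates share Julian Day Number 2232880; in the Ethiopian calendar that is 22 Miyazya 1393 EC.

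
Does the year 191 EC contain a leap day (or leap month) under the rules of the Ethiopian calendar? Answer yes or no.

yes

191 mod 4 = 3; in the Ethiopian calendar a year is leap when year mod 4 = 3, so it is a leap year.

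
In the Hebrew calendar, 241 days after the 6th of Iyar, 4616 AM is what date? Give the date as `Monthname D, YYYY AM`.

Tevet 12, 4617 AM

The starting date is JDN 2033818; 2033818 + 241 = 2034059.
JDN 2034059 corresponds to Tevet 12, 4617 AM.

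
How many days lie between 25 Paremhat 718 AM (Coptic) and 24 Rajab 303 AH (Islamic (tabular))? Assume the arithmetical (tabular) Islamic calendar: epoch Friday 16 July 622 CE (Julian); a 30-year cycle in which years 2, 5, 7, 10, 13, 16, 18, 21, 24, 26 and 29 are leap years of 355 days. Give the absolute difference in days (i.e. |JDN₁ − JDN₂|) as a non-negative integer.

31459

JDN of the first date = 2087118.
JDN of the second date = 2055659.
|2055659 − 2087118| = 31459.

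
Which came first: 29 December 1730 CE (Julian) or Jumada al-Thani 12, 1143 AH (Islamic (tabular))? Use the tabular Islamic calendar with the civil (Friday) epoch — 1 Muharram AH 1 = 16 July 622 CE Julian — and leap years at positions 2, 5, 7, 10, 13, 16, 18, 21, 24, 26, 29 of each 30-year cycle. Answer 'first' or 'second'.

second

Converting both to JDN: 2353303 vs 2353286; the smaller is the second.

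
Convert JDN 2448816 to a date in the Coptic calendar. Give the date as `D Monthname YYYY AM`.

5 Epip 1708 AM

JDN 2448816 is 12 July 1992 in the Gregorian calendar.
In the Coptic calendar that day is 5 Epip 1708 AM.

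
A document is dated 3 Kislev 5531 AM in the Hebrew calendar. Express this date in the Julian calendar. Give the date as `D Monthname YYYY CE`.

Julian Day Number of the source date = 2367863.
Converting JDN 2367863 to the Julian calendar gives 9 November 1770 CE.

9 November 1770 CE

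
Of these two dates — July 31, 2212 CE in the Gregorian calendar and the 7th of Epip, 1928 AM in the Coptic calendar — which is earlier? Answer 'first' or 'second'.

second

Converting both to JDN: 2529188 vs 2529173; the smaller is the second.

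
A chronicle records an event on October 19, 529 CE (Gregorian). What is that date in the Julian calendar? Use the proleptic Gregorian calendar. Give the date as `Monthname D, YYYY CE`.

October 17, 529 CE

The Julian–Gregorian offset here is 2 days (Julian trailing).
19 October 529 Gregorian − 2 days → 17 October 529 Julian.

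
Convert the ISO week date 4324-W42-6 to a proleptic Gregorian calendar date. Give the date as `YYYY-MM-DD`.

4324-10-18

ISO week 1 of 4324 is the week containing the first Thursday of 4324.
Week 42, day 6 (Saturday) lands on 4324-10-18.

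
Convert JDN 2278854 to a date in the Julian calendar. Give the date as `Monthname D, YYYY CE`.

JDN 2278854 is 11 March 1527 in the proleptic Gregorian calendar.
In the Julian calendar that day is March 1, 1527 CE.

March 1, 1527 CE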